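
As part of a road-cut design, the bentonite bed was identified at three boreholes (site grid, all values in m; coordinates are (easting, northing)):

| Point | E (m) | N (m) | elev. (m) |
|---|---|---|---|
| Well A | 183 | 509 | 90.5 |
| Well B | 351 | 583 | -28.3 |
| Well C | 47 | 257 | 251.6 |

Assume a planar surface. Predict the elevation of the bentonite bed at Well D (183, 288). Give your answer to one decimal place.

165.2 m

Let the plane be z = a·E + b·N + c.
Well B−Well A: 168a + 74b = −118.8;  Well C−Well A: −136a − 252b = 161.1.
Solving gives a = −0.55826, b = −0.33800.
Then c = 90.5 − a·183 − b·509 = 364.70.
At (183, 288): z = −102.2 − 97.3 + 364.70 = 165.2 m.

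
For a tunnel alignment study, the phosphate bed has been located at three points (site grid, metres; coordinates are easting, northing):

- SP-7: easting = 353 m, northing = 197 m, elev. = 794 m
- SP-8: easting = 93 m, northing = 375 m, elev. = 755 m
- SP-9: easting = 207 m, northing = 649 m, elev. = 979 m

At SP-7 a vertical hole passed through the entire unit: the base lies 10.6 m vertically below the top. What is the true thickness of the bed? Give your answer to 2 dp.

Two edge vectors: SP-7→SP-8 = (-260, 178, -39), SP-7→SP-9 = (-146, 452, 185).
Normal n = (SP-7→SP-8) × (SP-7→SP-9) = (50558, 53794, -91532).
So ∂z/∂easting = −n_x/n_z = 0.55235 and ∂z/∂northing = −n_y/n_z = 0.58771.
|∇z| = √(a²+b²) = 0.80653, so dip δ = arctan(0.80653) = 38.89°.
True thickness = vertical thickness × cos δ = 10.6 × cos 38.89° = 8.25 m.

8.25 m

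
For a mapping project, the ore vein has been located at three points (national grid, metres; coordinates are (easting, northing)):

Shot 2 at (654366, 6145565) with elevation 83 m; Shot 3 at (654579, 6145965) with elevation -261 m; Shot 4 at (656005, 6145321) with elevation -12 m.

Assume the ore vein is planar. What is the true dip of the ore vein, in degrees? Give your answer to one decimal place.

Let the plane be z = a·E + b·N + c.
Shot 3−Shot 2: 213a + 400b = −344;  Shot 4−Shot 2: 1639a − 244b = −95.
Solving gives a = −0.17233, b = −0.76823.
Gradient magnitude |∇z| = √(a² + b²) = √(0.02970 + 0.59018) = 0.78733.
True dip = arctan(0.78733) = 38.2°, dipping toward NNE (azimuth ≈ 013°).

38.2°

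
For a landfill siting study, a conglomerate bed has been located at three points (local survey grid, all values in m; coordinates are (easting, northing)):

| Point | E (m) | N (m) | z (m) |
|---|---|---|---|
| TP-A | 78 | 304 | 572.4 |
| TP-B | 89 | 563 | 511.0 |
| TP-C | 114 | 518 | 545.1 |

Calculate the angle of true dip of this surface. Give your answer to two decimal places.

Let the plane be z = a·E + b·N + c.
TP-B−TP-A: 11a + 259b = −61.4;  TP-C−TP-A: 36a + 214b = −27.3.
Solving gives a = 0.87072, b = −0.27405.
Gradient magnitude |∇z| = √(a² + b²) = √(0.75815 + 0.07510) = 0.91283.
True dip = arctan(0.91283) = 42.39°, dipping toward WNW (azimuth ≈ 287°).

42.39°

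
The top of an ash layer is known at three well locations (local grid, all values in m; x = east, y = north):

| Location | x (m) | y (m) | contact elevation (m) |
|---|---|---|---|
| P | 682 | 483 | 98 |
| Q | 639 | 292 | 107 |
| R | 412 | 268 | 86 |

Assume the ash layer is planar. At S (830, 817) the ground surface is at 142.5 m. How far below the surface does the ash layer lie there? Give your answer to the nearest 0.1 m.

Two edge vectors: P→Q = (-43, -191, 9), P→R = (-270, -215, -12).
Normal n = (P→Q) × (P→R) = (4227, -2946, -42325).
So ∂z/∂x = −n_x/n_z = 0.09987 and ∂z/∂y = −n_y/n_z = −0.06960.
Intercept c from P: 98 − 68.11 + 33.62 = 63.51.
At (830, 817): z_contact = 82.89 − 56.87 + 63.51 = 89.53 m.
Depth below ground = 142.5 − 89.53 = 53.0 m.

53.0 m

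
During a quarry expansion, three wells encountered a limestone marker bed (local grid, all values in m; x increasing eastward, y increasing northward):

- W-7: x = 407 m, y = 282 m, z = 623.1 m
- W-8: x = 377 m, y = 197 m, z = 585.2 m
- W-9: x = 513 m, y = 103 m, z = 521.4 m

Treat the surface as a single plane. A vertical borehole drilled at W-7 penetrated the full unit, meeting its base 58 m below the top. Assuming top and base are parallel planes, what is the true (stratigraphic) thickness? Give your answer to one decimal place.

Let the plane be z = a·x + b·y + c.
W-8−W-7: −30a − 85b = −37.9;  W-9−W-7: 106a − 179b = −101.7.
Solving gives a = −0.12937, b = 0.49154.
|∇z| = √(a²+b²) = 0.50828, so dip δ = arctan(0.50828) = 26.94°.
True thickness = vertical thickness × cos δ = 58 × cos 26.94° = 51.7 m.

51.7 m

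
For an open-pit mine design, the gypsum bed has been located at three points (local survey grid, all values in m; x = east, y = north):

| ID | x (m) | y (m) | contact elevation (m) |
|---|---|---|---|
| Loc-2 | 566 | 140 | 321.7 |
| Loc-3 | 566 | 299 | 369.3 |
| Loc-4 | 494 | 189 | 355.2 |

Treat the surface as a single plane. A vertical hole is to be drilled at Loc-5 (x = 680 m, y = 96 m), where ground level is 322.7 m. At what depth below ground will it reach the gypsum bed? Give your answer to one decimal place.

Let the plane be z = a·x + b·y + c.
Loc-3−Loc-2: 0a + 159b = 47.6;  Loc-4−Loc-2: −72a + 49b = 33.5.
Solving gives a = −0.26154, b = 0.29937.
Then c = 321.7 − a·566 − b·140 = 427.82.
At (680, 96): z_contact = −177.85 + 28.74 + 427.82 = 278.71 m.
Depth below ground = 322.7 − 278.71 = 44.0 m.

44.0 m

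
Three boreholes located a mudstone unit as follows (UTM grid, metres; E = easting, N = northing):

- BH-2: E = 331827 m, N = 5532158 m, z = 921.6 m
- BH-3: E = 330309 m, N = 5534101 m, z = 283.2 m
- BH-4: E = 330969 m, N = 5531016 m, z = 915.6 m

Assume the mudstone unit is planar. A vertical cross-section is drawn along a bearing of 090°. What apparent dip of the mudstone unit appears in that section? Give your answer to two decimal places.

Let the plane be z = a·E + b·N + c.
BH-3−BH-2: −1518a + 1943b = −638.4;  BH-4−BH-2: −858a − 1142b = −6.
Solving gives a = 0.21781, b = −0.15839.
Unit vector along 090° is (sin 90°, cos 90°) = (1.0000, 0.0000).
Slope in that direction = a·(1.0000) + b·(0.0000) = 0.21781.
Apparent dip = arctan|0.21781| = 12.29° (true dip is 15.1°, so apparent ≤ true as expected).

12.29°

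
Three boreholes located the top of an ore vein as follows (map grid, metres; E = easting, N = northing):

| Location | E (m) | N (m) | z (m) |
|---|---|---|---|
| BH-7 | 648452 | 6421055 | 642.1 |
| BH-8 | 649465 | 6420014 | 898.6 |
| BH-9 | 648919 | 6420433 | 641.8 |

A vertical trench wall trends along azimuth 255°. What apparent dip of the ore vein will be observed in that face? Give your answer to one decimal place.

52.2°

Two edge vectors: BH-7→BH-8 = (1013, -1041, 256.5), BH-7→BH-9 = (467, -622, -0.3).
Normal n = (BH-7→BH-8) × (BH-7→BH-9) = (159855.3, 120089.4, -143939).
So ∂z/∂E = −n_x/n_z = 1.11058 and ∂z/∂N = −n_y/n_z = 0.83431.
Unit vector along 255° is (sin 255°, cos 255°) = (-0.9659, -0.2588).
Slope in that direction = a·(-0.9659) + b·(-0.2588) = −1.28867.
Apparent dip = arctan|1.28867| = 52.2° (true dip is 54.2°, so apparent ≤ true as expected).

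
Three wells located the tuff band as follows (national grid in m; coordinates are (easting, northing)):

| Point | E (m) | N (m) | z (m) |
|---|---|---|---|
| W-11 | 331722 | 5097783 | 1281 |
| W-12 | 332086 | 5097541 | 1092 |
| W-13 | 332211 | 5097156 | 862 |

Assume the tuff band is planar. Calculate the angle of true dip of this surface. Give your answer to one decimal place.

Let the plane be z = a·E + b·N + c.
W-12−W-11: 364a − 242b = −189;  W-13−W-11: 489a − 627b = −419.
Solving gives a = −0.15566, b = 0.54687.
Gradient magnitude |∇z| = √(a² + b²) = √(0.02423 + 0.29906) = 0.56859.
True dip = arctan(0.56859) = 29.6°, dipping toward SSE (azimuth ≈ 164°).

29.6°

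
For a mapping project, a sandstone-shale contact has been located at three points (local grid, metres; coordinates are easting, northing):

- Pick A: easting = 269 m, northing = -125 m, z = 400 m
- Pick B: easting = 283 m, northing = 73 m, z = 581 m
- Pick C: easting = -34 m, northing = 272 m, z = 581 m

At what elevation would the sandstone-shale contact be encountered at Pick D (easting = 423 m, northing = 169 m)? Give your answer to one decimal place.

Let the plane be z = a·easting + b·northing + c.
Pick B−Pick A: 14a + 198b = 181;  Pick C−Pick A: −303a + 397b = 181.
Solving gives a = 0.54947, b = 0.87529.
Then c = 400 − a·269 − b·-125 = 361.60.
At (423, 169): z = 232.4 + 147.9 + 361.60 = 742.0 m.

742.0 m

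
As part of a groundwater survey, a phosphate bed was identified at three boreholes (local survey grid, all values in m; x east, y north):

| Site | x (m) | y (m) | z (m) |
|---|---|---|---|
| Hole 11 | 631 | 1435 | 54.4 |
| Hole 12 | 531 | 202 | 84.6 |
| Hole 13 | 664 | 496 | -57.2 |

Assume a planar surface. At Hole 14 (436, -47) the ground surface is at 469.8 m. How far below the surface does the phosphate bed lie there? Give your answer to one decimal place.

286.9 m

Let the plane be z = a·x + b·y + c.
Hole 12−Hole 11: −100a − 1233b = 30.2;  Hole 13−Hole 11: 33a − 939b = −111.6.
Solving gives a = −1.233092, b = 0.075514.
Then c = 54.4 − a·631 − b·1435 = 724.12.
At (436, -47): z_contact = −537.63 − 3.55 + 724.12 = 182.94 m.
Depth below ground = 469.8 − 182.94 = 286.9 m.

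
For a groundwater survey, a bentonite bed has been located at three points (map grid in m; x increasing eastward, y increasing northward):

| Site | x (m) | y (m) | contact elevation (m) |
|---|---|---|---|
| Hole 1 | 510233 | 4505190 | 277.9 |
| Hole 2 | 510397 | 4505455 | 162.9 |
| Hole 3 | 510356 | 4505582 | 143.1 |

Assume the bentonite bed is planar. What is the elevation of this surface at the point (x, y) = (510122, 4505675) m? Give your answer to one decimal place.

188.8 m

Two edge vectors: Hole 1→Hole 2 = (164, 265, -115), Hole 1→Hole 3 = (123, 392, -134.8).
Normal n = (Hole 1→Hole 2) × (Hole 1→Hole 3) = (9358, 7962.2, 31693).
So ∂z/∂x = −n_x/n_z = −0.295270249 and ∂z/∂y = −n_y/n_z = −0.251228978.
Intercept c from Hole 1: 277.9 + 150656.62 + 1131834.28 = 1282768.80.
At (510122, 4505675): z = −150623.8 − 1131956.1 + 1282768.80 = 188.8 m.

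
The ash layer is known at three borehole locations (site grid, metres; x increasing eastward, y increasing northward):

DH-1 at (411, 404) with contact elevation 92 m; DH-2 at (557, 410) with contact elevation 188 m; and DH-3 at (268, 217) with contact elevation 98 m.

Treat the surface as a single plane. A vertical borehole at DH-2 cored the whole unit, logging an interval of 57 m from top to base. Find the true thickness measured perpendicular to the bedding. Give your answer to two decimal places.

42.87 m

Two edge vectors: DH-1→DH-2 = (146, 6, 96), DH-1→DH-3 = (-143, -187, 6).
Normal n = (DH-1→DH-2) × (DH-1→DH-3) = (17988, -14604, -26444).
So ∂z/∂x = −n_x/n_z = 0.68023 and ∂z/∂y = −n_y/n_z = −0.55226.
|∇z| = √(a²+b²) = 0.87619, so dip δ = arctan(0.87619) = 41.22°.
True thickness = vertical thickness × cos δ = 57 × cos 41.22° = 42.87 m.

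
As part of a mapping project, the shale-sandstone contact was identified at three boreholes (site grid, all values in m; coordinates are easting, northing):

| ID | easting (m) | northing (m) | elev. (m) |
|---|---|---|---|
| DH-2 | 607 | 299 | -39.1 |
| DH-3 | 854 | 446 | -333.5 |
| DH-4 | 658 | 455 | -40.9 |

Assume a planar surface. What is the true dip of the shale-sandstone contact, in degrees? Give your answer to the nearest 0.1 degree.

Two edge vectors: DH-2→DH-3 = (247, 147, -294.4), DH-2→DH-4 = (51, 156, -1.8).
Normal n = (DH-2→DH-3) × (DH-2→DH-4) = (45661.8, -14569.8, 31035).
So ∂z/∂easting = −n_x/n_z = −1.47130 and ∂z/∂northing = −n_y/n_z = 0.46946.
Gradient magnitude |∇z| = √(a² + b²) = √(2.16472 + 0.22040) = 1.54438.
True dip = arctan(1.54438) = 57.1°, dipping toward ESE (azimuth ≈ 108°).

57.1°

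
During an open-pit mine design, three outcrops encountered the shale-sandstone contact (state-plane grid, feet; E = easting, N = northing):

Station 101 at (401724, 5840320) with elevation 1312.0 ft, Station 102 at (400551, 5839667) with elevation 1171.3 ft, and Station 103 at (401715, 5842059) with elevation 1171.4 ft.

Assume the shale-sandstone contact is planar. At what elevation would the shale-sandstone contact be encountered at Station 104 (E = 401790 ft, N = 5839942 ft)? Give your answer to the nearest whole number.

1353 ft

Two edge vectors: Station 101→Station 102 = (-1173, -653, -140.7), Station 101→Station 103 = (-9, 1739, -140.6).
Normal n = (Station 101→Station 102) × (Station 101→Station 103) = (336489.1, -163657.5, -2045724).
So ∂z/∂E = −n_x/n_z = 0.16448411 and ∂z/∂N = −n_y/n_z = −0.07999979.
Intercept c from Station 101: 1312 − 66077.22 + 467224.40 = 402459.18.
At (401790, 5839942): z = 66088.1 − 467194.2 + 402459.18 = 1353.1 ft.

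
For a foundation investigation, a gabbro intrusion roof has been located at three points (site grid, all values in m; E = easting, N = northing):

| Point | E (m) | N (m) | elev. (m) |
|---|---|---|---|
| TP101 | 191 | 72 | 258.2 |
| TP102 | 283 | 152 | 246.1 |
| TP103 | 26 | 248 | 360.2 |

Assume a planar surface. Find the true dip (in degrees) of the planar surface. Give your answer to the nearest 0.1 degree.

Two edge vectors: TP101→TP102 = (92, 80, -12.1), TP101→TP103 = (-165, 176, 102).
Normal n = (TP101→TP102) × (TP101→TP103) = (10289.6, -7387.5, 29392).
So ∂z/∂E = −n_x/n_z = −0.35008 and ∂z/∂N = −n_y/n_z = 0.25134.
Gradient magnitude |∇z| = √(a² + b²) = √(0.12256 + 0.06317) = 0.43097.
True dip = arctan(0.43097) = 23.3°, dipping toward SE (azimuth ≈ 126°).

23.3°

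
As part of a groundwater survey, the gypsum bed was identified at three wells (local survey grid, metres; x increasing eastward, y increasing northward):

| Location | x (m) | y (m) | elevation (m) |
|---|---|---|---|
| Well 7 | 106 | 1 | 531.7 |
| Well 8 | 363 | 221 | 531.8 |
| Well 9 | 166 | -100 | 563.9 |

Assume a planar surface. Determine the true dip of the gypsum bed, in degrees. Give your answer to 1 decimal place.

Two edge vectors: Well 7→Well 8 = (257, 220, 0.1), Well 7→Well 9 = (60, -101, 32.2).
Normal n = (Well 7→Well 8) × (Well 7→Well 9) = (7094.1, -8269.4, -39157).
So ∂z/∂x = −n_x/n_z = 0.18117 and ∂z/∂y = −n_y/n_z = −0.21119.
Gradient magnitude |∇z| = √(a² + b²) = √(0.03282 + 0.04460) = 0.27825.
True dip = arctan(0.27825) = 15.5°, dipping toward NW (azimuth ≈ 319°).

15.5°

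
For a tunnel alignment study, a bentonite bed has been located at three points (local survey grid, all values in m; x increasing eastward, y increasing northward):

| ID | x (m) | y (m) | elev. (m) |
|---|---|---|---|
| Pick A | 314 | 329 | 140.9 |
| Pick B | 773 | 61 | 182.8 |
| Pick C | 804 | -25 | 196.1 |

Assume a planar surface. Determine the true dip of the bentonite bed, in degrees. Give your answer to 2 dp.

8.77°

Two edge vectors: Pick A→Pick B = (459, -268, 41.9), Pick A→Pick C = (490, -354, 55.2).
Normal n = (Pick A→Pick B) × (Pick A→Pick C) = (39, -4805.8, -31166).
So ∂z/∂x = −n_x/n_z = 0.00125 and ∂z/∂y = −n_y/n_z = −0.15420.
Gradient magnitude |∇z| = √(a² + b²) = √(0.00000 + 0.02378) = 0.15421.
True dip = arctan(0.15421) = 8.77°, dipping toward N (azimuth ≈ 360°).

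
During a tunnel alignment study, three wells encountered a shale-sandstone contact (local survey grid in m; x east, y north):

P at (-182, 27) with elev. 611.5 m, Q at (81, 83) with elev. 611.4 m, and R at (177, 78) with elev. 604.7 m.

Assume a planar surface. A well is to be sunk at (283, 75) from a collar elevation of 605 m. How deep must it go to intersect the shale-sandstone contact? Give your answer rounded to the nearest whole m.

7 m

Let the plane be z = a·x + b·y + c.
Q−P: 263a + 56b = −0.1;  R−P: 359a + 51b = −6.8.
Solving gives a = −0.05615, b = 0.26192.
Then c = 611.5 − a·-182 − b·27 = 594.21.
At (283, 75): z_contact = −15.9 + 19.6 + 594.21 = 598.0 m.
Depth below ground = 605 − 598.0 = 7 m.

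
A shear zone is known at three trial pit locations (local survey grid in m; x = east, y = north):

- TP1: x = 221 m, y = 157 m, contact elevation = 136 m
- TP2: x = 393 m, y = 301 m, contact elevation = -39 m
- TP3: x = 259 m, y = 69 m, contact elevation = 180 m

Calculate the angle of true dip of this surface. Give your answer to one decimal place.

Let the plane be z = a·x + b·y + c.
TP2−TP1: 172a + 144b = −175;  TP3−TP1: 38a − 88b = 44.
Solving gives a = −0.43983, b = −0.68993.
Gradient magnitude |∇z| = √(a² + b²) = √(0.19345 + 0.47600) = 0.81820.
True dip = arctan(0.81820) = 39.3°, dipping toward NNE (azimuth ≈ 033°).

39.3°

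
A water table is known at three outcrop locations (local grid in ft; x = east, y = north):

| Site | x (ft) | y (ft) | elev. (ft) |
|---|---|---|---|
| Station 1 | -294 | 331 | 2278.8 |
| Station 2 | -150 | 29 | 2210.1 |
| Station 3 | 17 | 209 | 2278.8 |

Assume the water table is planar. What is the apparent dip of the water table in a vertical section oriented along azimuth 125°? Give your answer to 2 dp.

4.04°

Two edge vectors: Station 1→Station 2 = (144, -302, -68.7), Station 1→Station 3 = (311, -122, 0).
Normal n = (Station 1→Station 2) × (Station 1→Station 3) = (-8381.4, -21365.7, 76354).
So ∂z/∂x = −n_x/n_z = 0.10977 and ∂z/∂y = −n_y/n_z = 0.27982.
Unit vector along 125° is (sin 125°, cos 125°) = (0.8192, -0.5736).
Slope in that direction = a·(0.8192) + b·(-0.5736) = −0.07058.
Apparent dip = arctan|0.07058| = 4.04° (true dip is 16.7°, so apparent ≤ true as expected).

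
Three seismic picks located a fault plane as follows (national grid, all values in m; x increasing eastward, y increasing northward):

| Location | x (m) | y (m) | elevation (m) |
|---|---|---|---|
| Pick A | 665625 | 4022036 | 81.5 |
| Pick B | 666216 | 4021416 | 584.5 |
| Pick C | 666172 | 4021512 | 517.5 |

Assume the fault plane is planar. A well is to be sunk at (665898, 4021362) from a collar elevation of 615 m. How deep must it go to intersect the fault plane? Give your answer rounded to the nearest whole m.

Let the plane be z = a·x + b·y + c.
Pick B−Pick A: 591a − 620b = 503;  Pick C−Pick A: 547a − 524b = 436.
Solving gives a = 0.22908745, b = −0.59291825.
Then c = 81.5 − a·665625 − b·4022036 = 2232333.71.
At (665898, 4021362): z_contact = 152548.9 − 2384338.9 + 2232333.71 = 543.7 m.
Depth below ground = 615 − 543.7 = 71 m.

71 m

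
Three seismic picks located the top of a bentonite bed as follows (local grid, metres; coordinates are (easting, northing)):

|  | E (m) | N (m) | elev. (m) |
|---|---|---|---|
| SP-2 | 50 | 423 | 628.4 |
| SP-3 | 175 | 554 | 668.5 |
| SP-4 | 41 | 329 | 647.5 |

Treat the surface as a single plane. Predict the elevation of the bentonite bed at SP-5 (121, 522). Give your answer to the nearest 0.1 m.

Two edge vectors: SP-2→SP-3 = (125, 131, 40.1), SP-2→SP-4 = (-9, -94, 19.1).
Normal n = (SP-2→SP-3) × (SP-2→SP-4) = (6271.5, -2748.4, -10571).
So ∂z/∂E = −n_x/n_z = 0.59327 and ∂z/∂N = −n_y/n_z = −0.25999.
Intercept c from SP-2: 628.4 − 29.66 + 109.98 = 708.71.
At (121, 522): z = 71.8 − 135.7 + 708.71 = 644.8 m.

644.8 m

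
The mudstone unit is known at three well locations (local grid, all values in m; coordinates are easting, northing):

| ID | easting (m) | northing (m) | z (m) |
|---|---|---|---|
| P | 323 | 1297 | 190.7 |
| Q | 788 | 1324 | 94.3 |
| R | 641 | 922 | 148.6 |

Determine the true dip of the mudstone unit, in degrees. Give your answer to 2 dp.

Two edge vectors: P→Q = (465, 27, -96.4), P→R = (318, -375, -42.1).
Normal n = (P→Q) × (P→R) = (-37286.7, -11078.7, -182961).
So ∂z/∂easting = −n_x/n_z = −0.20380 and ∂z/∂northing = −n_y/n_z = −0.06055.
Gradient magnitude |∇z| = √(a² + b²) = √(0.04153 + 0.00367) = 0.21260.
True dip = arctan(0.21260) = 12.00°, dipping toward ENE (azimuth ≈ 073°).

12.00°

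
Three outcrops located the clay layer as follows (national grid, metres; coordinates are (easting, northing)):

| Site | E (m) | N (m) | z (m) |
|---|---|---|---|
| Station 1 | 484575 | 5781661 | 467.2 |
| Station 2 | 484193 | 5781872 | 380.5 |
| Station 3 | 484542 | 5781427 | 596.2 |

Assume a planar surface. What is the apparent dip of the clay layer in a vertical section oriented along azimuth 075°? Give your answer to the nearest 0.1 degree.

Two edge vectors: Station 1→Station 2 = (-382, 211, -86.7), Station 1→Station 3 = (-33, -234, 129).
Normal n = (Station 1→Station 2) × (Station 1→Station 3) = (6931.2, 52139.1, 96351).
So ∂z/∂E = −n_x/n_z = −0.07194 and ∂z/∂N = −n_y/n_z = −0.54114.
Unit vector along 075° is (sin 75°, cos 75°) = (0.9659, 0.2588).
Slope in that direction = a·(0.9659) + b·(0.2588) = −0.20954.
Apparent dip = arctan|0.20954| = 11.8° (true dip is 28.6°, so apparent ≤ true as expected).

11.8°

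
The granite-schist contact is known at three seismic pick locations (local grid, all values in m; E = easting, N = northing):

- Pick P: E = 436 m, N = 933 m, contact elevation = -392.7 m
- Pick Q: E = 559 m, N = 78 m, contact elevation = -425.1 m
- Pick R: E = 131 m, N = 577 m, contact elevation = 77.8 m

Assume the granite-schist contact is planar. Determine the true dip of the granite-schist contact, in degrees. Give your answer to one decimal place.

Let the plane be z = a·E + b·N + c.
Pick Q−Pick P: 123a − 855b = −32.4;  Pick R−Pick P: −305a − 356b = 470.5.
Solving gives a = −1.35871, b = −0.15757.
Gradient magnitude |∇z| = √(a² + b²) = √(1.84608 + 0.02483) = 1.36781.
True dip = arctan(1.36781) = 53.8°, dipping toward E (azimuth ≈ 083°).

53.8°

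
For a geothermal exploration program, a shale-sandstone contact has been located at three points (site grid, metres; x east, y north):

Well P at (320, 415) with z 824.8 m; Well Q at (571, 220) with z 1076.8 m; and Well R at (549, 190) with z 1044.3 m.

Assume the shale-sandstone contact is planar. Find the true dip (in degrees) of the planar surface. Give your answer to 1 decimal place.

50.1°

Two edge vectors: Well P→Well Q = (251, -195, 252), Well P→Well R = (229, -225, 219.5).
Normal n = (Well P→Well Q) × (Well P→Well R) = (13897.5, 2613.5, -11820).
So ∂z/∂x = −n_x/n_z = 1.17576 and ∂z/∂y = −n_y/n_z = 0.22111.
Gradient magnitude |∇z| = √(a² + b²) = √(1.38241 + 0.04889) = 1.19637.
True dip = arctan(1.19637) = 50.1°, dipping toward W (azimuth ≈ 259°).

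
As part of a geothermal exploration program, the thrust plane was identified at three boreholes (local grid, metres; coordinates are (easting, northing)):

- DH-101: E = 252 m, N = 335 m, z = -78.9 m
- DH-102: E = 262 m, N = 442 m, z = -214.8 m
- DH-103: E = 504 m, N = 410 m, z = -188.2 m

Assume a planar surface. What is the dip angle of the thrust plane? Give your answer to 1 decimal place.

51.7°

Let the plane be z = a·E + b·N + c.
DH-102−DH-101: 10a + 107b = −135.9;  DH-103−DH-101: 252a + 75b = −109.3.
Solving gives a = −0.05732, b = −1.26474.
Gradient magnitude |∇z| = √(a² + b²) = √(0.00329 + 1.59956) = 1.26603.
True dip = arctan(1.26603) = 51.7°, dipping toward N (azimuth ≈ 003°).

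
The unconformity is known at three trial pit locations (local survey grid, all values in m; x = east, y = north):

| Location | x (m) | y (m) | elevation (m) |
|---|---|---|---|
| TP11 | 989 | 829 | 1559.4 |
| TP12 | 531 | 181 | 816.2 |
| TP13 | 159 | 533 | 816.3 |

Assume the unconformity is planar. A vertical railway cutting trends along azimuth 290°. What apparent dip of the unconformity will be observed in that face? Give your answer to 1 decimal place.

Two edge vectors: TP11→TP12 = (-458, -648, -743.2), TP11→TP13 = (-830, -296, -743.1).
Normal n = (TP11→TP12) × (TP11→TP13) = (261541.6, 276516.2, -402272).
So ∂z/∂x = −n_x/n_z = 0.65016 and ∂z/∂y = −n_y/n_z = 0.68739.
Unit vector along 290° is (sin 290°, cos 290°) = (-0.9397, 0.3420).
Slope in that direction = a·(-0.9397) + b·(0.3420) = −0.37585.
Apparent dip = arctan|0.37585| = 20.6° (true dip is 43.4°, so apparent ≤ true as expected).

20.6°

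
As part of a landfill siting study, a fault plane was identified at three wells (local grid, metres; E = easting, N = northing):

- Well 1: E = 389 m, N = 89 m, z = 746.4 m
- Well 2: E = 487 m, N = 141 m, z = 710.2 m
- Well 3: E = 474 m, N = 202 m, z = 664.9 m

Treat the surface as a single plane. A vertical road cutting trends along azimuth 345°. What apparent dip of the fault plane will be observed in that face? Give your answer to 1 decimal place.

35.7°

Two edge vectors: Well 1→Well 2 = (98, 52, -36.2), Well 1→Well 3 = (85, 113, -81.5).
Normal n = (Well 1→Well 2) × (Well 1→Well 3) = (-147.4, 4910, 6654).
So ∂z/∂E = −n_x/n_z = 0.02215 and ∂z/∂N = −n_y/n_z = −0.73790.
Unit vector along 345° is (sin 345°, cos 345°) = (-0.2588, 0.9659).
Slope in that direction = a·(-0.2588) + b·(0.9659) = −0.71849.
Apparent dip = arctan|0.71849| = 35.7° (true dip is 36.4°, so apparent ≤ true as expected).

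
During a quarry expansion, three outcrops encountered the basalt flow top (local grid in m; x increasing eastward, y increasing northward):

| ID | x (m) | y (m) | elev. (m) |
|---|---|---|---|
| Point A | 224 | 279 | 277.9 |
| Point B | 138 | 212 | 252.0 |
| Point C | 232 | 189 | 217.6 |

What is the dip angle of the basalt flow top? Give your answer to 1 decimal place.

Let the plane be z = a·x + b·y + c.
Point B−Point A: −86a − 67b = −25.9;  Point C−Point A: 8a − 90b = −60.3.
Solving gives a = −0.20651, b = 0.65164.
Gradient magnitude |∇z| = √(a² + b²) = √(0.04265 + 0.42464) = 0.68358.
True dip = arctan(0.68358) = 34.4°, dipping toward SSE (azimuth ≈ 162°).

34.4°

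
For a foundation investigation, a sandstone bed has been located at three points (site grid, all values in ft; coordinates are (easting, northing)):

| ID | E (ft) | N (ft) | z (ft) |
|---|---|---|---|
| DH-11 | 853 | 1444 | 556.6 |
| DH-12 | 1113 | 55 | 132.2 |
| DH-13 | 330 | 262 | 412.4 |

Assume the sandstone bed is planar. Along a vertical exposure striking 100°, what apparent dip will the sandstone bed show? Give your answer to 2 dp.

18.30°

Let the plane be z = a·E + b·N + c.
DH-12−DH-11: 260a − 1389b = −424.4;  DH-13−DH-11: −523a − 1182b = −144.2.
Solving gives a = −0.29150, b = 0.25098.
Unit vector along 100° is (sin 100°, cos 100°) = (0.9848, -0.1736).
Slope in that direction = a·(0.9848) + b·(-0.1736) = −0.33066.
Apparent dip = arctan|0.33066| = 18.30° (true dip is 21.0°, so apparent ≤ true as expected).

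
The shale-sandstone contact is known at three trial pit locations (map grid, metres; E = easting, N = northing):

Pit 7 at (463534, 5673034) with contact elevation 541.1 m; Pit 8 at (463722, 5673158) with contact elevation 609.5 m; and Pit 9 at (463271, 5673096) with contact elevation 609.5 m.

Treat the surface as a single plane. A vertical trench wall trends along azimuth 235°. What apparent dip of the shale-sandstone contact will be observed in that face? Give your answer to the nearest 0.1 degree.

Let the plane be z = a·E + b·N + c.
Pit 8−Pit 7: 188a + 124b = 68.4;  Pit 9−Pit 7: −263a + 62b = 68.4.
Solving gives a = −0.09580, b = 0.69686.
Unit vector along 235° is (sin 235°, cos 235°) = (-0.8192, -0.5736).
Slope in that direction = a·(-0.8192) + b·(-0.5736) = −0.32123.
Apparent dip = arctan|0.32123| = 17.8° (true dip is 35.1°, so apparent ≤ true as expected).

17.8°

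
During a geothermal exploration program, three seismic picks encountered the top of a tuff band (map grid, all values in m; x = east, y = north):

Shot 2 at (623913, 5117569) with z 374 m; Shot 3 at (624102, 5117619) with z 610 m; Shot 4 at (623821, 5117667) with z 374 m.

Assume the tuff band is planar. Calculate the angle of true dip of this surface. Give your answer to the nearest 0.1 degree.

Let the plane be z = a·x + b·y + c.
Shot 3−Shot 2: 189a + 50b = 236;  Shot 4−Shot 2: −92a + 98b = 0.
Solving gives a = 1.00026, b = 0.93902.
Gradient magnitude |∇z| = √(a² + b²) = √(1.00052 + 0.88176) = 1.37196.
True dip = arctan(1.37196) = 53.9°, dipping toward SW (azimuth ≈ 227°).

53.9°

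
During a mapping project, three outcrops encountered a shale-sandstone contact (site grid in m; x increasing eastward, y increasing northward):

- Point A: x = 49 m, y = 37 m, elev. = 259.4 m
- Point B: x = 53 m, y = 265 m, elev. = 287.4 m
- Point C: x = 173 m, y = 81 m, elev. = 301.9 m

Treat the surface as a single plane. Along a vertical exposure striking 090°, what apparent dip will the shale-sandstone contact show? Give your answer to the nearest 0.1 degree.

Let the plane be z = a·x + b·y + c.
Point B−Point A: 4a + 228b = 28;  Point C−Point A: 124a + 44b = 42.5.
Solving gives a = 0.30104, b = 0.11753.
Unit vector along 090° is (sin 90°, cos 90°) = (1.0000, 0.0000).
Slope in that direction = a·(1.0000) + b·(0.0000) = 0.30104.
Apparent dip = arctan|0.30104| = 16.8° (true dip is 17.9°, so apparent ≤ true as expected).

16.8°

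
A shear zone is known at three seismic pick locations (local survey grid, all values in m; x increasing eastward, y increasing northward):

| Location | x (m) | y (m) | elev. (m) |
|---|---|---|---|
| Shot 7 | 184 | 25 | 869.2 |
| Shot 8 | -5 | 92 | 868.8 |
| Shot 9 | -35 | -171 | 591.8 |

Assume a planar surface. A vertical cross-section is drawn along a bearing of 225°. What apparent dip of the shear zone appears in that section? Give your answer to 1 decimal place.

44.2°

Two edge vectors: Shot 7→Shot 8 = (-189, 67, -0.4), Shot 7→Shot 9 = (-219, -196, -277.4).
Normal n = (Shot 7→Shot 8) × (Shot 7→Shot 9) = (-18664.2, -52341, 51717).
So ∂z/∂x = −n_x/n_z = 0.36089 and ∂z/∂y = −n_y/n_z = 1.01207.
Unit vector along 225° is (sin 225°, cos 225°) = (-0.7071, -0.7071).
Slope in that direction = a·(-0.7071) + b·(-0.7071) = −0.97083.
Apparent dip = arctan|0.97083| = 44.2° (true dip is 47.1°, so apparent ≤ true as expected).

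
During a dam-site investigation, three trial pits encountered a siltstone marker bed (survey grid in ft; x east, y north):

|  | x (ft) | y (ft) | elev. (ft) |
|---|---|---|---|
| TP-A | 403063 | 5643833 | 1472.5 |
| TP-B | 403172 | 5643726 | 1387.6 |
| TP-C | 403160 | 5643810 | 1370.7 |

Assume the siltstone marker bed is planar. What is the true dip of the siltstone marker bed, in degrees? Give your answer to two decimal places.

50.02°

Let the plane be z = a·x + b·y + c.
TP-B−TP-A: 109a − 107b = −84.9;  TP-C−TP-A: 97a − 23b = −101.8.
Solving gives a = −1.13566, b = −0.36343.
Gradient magnitude |∇z| = √(a² + b²) = √(1.28972 + 0.13208) = 1.19239.
True dip = arctan(1.19239) = 50.02°, dipping toward ENE (azimuth ≈ 072°).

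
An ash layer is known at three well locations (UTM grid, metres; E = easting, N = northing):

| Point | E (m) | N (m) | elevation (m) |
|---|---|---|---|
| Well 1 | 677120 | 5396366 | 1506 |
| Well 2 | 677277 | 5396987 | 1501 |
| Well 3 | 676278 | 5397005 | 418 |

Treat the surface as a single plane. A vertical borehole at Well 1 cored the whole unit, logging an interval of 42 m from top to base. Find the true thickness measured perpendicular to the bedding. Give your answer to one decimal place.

28.0 m

Let the plane be z = a·E + b·N + c.
Well 2−Well 1: 157a + 621b = −5;  Well 3−Well 1: −842a + 639b = −1088.
Solving gives a = 1.07902, b = −0.28085.
|∇z| = √(a²+b²) = 1.11497, so dip δ = arctan(1.11497) = 48.11°.
True thickness = vertical thickness × cos δ = 42 × cos 48.11° = 28.0 m.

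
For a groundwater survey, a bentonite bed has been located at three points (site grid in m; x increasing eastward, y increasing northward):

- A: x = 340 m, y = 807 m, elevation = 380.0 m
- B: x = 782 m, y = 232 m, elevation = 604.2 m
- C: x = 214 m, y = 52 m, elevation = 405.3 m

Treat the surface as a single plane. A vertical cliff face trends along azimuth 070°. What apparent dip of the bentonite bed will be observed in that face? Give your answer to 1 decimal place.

18.0°

Two edge vectors: A→B = (442, -575, 224.2), A→C = (-126, -755, 25.3).
Normal n = (A→B) × (A→C) = (154723.5, -39431.8, -406160).
So ∂z/∂x = −n_x/n_z = 0.38094 and ∂z/∂y = −n_y/n_z = −0.09708.
Unit vector along 070° is (sin 70°, cos 70°) = (0.9397, 0.3420).
Slope in that direction = a·(0.9397) + b·(0.3420) = 0.32476.
Apparent dip = arctan|0.32476| = 18.0° (true dip is 21.5°, so apparent ≤ true as expected).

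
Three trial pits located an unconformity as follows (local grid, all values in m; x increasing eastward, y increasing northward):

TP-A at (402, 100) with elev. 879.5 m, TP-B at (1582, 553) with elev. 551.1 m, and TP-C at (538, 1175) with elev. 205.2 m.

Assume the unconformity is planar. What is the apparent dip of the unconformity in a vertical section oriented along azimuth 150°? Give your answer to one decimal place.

Two edge vectors: TP-A→TP-B = (1180, 453, -328.4), TP-A→TP-C = (136, 1075, -674.3).
Normal n = (TP-A→TP-B) × (TP-A→TP-C) = (47572.1, 751011.6, 1206892).
So ∂z/∂x = −n_x/n_z = −0.03942 and ∂z/∂y = −n_y/n_z = −0.62227.
Unit vector along 150° is (sin 150°, cos 150°) = (0.5000, -0.8660).
Slope in that direction = a·(0.5000) + b·(-0.8660) = 0.51919.
Apparent dip = arctan|0.51919| = 27.4° (true dip is 31.9°, so apparent ≤ true as expected).

27.4°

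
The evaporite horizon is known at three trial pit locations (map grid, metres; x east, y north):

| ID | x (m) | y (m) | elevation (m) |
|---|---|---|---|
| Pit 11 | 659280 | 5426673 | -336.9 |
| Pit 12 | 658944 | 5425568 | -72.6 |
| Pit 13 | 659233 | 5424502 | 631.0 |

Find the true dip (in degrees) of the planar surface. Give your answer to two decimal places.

Let the plane be z = a·x + b·y + c.
Pit 12−Pit 11: −336a − 1105b = 264.3;  Pit 13−Pit 11: −47a − 2171b = 967.9.
Solving gives a = 0.73169, b = −0.46167.
Gradient magnitude |∇z| = √(a² + b²) = √(0.53537 + 0.21314) = 0.86516.
True dip = arctan(0.86516) = 40.87°, dipping toward WNW (azimuth ≈ 302°).

40.87°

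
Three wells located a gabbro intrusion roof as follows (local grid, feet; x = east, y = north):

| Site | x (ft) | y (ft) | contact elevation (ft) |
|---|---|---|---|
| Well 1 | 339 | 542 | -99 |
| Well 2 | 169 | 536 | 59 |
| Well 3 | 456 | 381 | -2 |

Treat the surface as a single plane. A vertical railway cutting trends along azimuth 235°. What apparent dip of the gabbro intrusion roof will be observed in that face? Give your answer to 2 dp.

55.22°

Let the plane be z = a·x + b·y + c.
Well 2−Well 1: −170a − 6b = 158;  Well 3−Well 1: 117a − 161b = 97.
Solving gives a = −0.88544, b = −1.24594.
Unit vector along 235° is (sin 235°, cos 235°) = (-0.8192, -0.5736).
Slope in that direction = a·(-0.8192) + b·(-0.5736) = 1.43995.
Apparent dip = arctan|1.43995| = 55.22° (true dip is 56.8°, so apparent ≤ true as expected).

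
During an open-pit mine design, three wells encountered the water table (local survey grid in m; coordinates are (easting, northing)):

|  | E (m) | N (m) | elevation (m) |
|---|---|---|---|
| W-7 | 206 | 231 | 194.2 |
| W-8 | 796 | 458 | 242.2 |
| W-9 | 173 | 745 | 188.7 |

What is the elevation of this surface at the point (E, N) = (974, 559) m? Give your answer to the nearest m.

Two edge vectors: W-7→W-8 = (590, 227, 48), W-7→W-9 = (-33, 514, -5.5).
Normal n = (W-7→W-8) × (W-7→W-9) = (-25920.5, 1661, 310751).
So ∂z/∂E = −n_x/n_z = 0.08341 and ∂z/∂N = −n_y/n_z = −0.00535.
Intercept c from W-7: 194.2 − 17.18 + 1.23 = 178.25.
At (974, 559): z = 81.2 − 3.0 + 178.25 = 256.5 m.

257 m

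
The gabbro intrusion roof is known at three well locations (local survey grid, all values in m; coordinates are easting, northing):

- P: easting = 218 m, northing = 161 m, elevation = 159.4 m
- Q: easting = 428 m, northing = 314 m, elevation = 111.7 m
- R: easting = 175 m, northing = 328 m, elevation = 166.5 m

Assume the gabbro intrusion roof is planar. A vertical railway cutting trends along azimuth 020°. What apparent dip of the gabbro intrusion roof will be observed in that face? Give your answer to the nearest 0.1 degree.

Let the plane be z = a·easting + b·northing + c.
Q−P: 210a + 153b = −47.7;  R−P: −43a + 167b = 7.1.
Solving gives a = −0.21734, b = −0.01345.
Unit vector along 020° is (sin 20°, cos 20°) = (0.3420, 0.9397).
Slope in that direction = a·(0.3420) + b·(0.9397) = −0.08697.
Apparent dip = arctan|0.08697| = 5.0° (true dip is 12.3°, so apparent ≤ true as expected).

5.0°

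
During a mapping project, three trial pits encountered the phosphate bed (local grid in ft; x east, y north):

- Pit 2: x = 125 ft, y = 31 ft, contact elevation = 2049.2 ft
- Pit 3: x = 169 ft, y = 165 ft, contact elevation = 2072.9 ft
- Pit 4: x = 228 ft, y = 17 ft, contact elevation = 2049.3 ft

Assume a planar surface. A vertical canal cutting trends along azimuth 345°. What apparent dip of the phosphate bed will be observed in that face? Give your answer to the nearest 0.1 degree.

8.9°

Two edge vectors: Pit 2→Pit 3 = (44, 134, 23.7), Pit 2→Pit 4 = (103, -14, 0.1).
Normal n = (Pit 2→Pit 3) × (Pit 2→Pit 4) = (345.2, 2436.7, -14418).
So ∂z/∂x = −n_x/n_z = 0.02394 and ∂z/∂y = −n_y/n_z = 0.16900.
Unit vector along 345° is (sin 345°, cos 345°) = (-0.2588, 0.9659).
Slope in that direction = a·(-0.2588) + b·(0.9659) = 0.15705.
Apparent dip = arctan|0.15705| = 8.9° (true dip is 9.7°, so apparent ≤ true as expected).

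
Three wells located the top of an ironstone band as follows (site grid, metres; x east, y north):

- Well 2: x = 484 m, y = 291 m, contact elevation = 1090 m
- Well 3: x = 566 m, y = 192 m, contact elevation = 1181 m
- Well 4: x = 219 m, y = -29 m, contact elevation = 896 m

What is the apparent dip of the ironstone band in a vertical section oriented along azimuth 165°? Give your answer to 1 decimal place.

Two edge vectors: Well 2→Well 3 = (82, -99, 91), Well 2→Well 4 = (-265, -320, -194).
Normal n = (Well 2→Well 3) × (Well 2→Well 4) = (48326, -8207, -52475).
So ∂z/∂x = −n_x/n_z = 0.92093 and ∂z/∂y = −n_y/n_z = −0.15640.
Unit vector along 165° is (sin 165°, cos 165°) = (0.2588, -0.9659).
Slope in that direction = a·(0.2588) + b·(-0.9659) = 0.38942.
Apparent dip = arctan|0.38942| = 21.3° (true dip is 43.0°, so apparent ≤ true as expected).

21.3°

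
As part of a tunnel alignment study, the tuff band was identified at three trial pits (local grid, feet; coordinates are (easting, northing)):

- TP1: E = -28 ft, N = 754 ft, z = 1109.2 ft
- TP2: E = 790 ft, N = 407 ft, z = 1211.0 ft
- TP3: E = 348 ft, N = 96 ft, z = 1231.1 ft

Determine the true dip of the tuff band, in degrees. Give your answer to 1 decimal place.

9.2°

Let the plane be z = a·E + b·N + c.
TP2−TP1: 818a − 347b = 101.8;  TP3−TP1: 376a − 658b = 121.9.
Solving gives a = 0.06054, b = −0.15067.
Gradient magnitude |∇z| = √(a² + b²) = √(0.00366 + 0.02270) = 0.16237.
True dip = arctan(0.16237) = 9.2°, dipping toward NNW (azimuth ≈ 338°).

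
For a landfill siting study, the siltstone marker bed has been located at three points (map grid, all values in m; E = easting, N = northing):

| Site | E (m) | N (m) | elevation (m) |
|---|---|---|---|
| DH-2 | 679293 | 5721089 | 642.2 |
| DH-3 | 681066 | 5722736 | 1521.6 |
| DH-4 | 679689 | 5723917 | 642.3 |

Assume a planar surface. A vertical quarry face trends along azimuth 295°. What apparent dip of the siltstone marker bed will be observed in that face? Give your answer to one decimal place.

28.8°

Two edge vectors: DH-2→DH-3 = (1773, 1647, 879.4), DH-2→DH-4 = (396, 2828, 0.1).
Normal n = (DH-2→DH-3) × (DH-2→DH-4) = (-2486778.5, 348065.1, 4361832).
So ∂z/∂E = −n_x/n_z = 0.57012 and ∂z/∂N = −n_y/n_z = −0.07980.
Unit vector along 295° is (sin 295°, cos 295°) = (-0.9063, 0.4226).
Slope in that direction = a·(-0.9063) + b·(0.4226) = −0.55043.
Apparent dip = arctan|0.55043| = 28.8° (true dip is 29.9°, so apparent ≤ true as expected).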